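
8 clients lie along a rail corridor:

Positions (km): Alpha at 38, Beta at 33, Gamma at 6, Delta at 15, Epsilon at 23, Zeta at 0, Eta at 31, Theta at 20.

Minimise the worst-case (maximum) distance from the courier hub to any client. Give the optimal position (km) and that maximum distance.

location 19, max distance 19

The 1-center on a line is the midpoint of the two extreme points: leftmost at 0, rightmost at 38.
Optimal location = (0 + 38)/2 = 19; maximum distance = (38 − 0)/2 = 19.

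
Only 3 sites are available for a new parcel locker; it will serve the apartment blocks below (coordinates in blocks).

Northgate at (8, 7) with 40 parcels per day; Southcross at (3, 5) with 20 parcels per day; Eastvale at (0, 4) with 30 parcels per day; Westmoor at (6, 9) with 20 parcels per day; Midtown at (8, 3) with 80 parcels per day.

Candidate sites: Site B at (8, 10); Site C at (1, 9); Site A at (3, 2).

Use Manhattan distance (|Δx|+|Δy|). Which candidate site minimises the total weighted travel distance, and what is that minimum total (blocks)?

Site A, total 1290 blocks

Total weighted distance at each candidate:
  Site B (8, 10): total = 1360
  Site C (1, 9): total = 1800
  Site A (3, 2): total = 1290
Minimum is at Site A with total 1290 blocks.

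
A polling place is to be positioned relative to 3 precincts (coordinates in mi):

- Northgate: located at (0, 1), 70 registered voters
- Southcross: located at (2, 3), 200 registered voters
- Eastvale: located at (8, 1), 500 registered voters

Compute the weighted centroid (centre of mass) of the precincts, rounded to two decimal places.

(5.71, 1.52)

The minimiser of Σwᵢ‖p−pᵢ‖² is the weighted centroid p* = (Σwᵢpᵢ)/(Σwᵢ).
Σwᵢ = 770.
Σwᵢxᵢ = 70·0 + 200·2 + 500·8 = 4400.
Σwᵢyᵢ = 70·1 + 200·3 + 500·1 = 1170.
x* = 4400/770 = 5.71, y* = 1170/770 = 1.52.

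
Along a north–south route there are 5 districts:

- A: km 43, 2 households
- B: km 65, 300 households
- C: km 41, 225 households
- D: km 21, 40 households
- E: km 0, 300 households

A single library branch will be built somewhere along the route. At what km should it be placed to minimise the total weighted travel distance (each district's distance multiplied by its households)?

x = 41

For a sum of weighted absolute distances on a line, the optimum is the weighted median (not the mean). Total weight W = 867; half-weight = 433.5.
Sort by position and accumulate weight:
  km 0 (E, w=300) → cum 300
  km 21 (D, w=40) → cum 340
  km 41 (C, w=225) → cum 565  ≥ 433.5 → median here
  km 43 (A, w=2) → cum 567
  km 65 (B, w=300) → cum 867
Optimal location: km 41.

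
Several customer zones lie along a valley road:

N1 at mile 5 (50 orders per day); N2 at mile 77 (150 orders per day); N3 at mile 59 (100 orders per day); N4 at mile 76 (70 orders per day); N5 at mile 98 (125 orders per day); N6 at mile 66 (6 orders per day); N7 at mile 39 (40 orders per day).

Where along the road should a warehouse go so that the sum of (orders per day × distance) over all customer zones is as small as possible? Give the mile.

x = 77

For a sum of weighted absolute distances on a line, the optimum is the weighted median (not the mean). Total weight W = 541; half-weight = 270.5.
Sort by position and accumulate weight:
  mile 5 (N1, w=50) → cum 50
  mile 39 (N7, w=40) → cum 90
  mile 59 (N3, w=100) → cum 190
  mile 66 (N6, w=6) → cum 196
  mile 76 (N4, w=70) → cum 266
  mile 77 (N2, w=150) → cum 416  ≥ 270.5 → median here
  mile 98 (N5, w=125) → cum 541
Optimal location: mile 77.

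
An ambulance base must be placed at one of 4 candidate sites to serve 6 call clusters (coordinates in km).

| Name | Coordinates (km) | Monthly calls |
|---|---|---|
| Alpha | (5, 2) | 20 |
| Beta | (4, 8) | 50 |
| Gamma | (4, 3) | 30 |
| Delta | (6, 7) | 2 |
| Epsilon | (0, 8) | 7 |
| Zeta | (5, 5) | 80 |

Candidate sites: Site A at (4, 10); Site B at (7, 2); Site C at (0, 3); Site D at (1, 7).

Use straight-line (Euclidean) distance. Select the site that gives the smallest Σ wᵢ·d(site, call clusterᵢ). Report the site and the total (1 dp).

Total weighted distance at each candidate:
  Site A (4, 10): total = 917.7
  Site B (7, 2): total = 833.5
  Site C (0, 3): total = 1022.4
  Site D (1, 7): total = 813.8
Minimum is at Site D with total 813.8 km.

Site D, total 813.8 km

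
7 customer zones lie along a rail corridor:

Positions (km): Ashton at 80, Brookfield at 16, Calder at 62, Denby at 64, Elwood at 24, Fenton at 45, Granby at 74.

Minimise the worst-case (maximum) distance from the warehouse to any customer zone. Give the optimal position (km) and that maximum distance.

The 1-center on a line is the midpoint of the two extreme points: leftmost at 16, rightmost at 80.
Optimal location = (16 + 80)/2 = 48; maximum distance = (80 − 16)/2 = 32.

location 48, max distance 32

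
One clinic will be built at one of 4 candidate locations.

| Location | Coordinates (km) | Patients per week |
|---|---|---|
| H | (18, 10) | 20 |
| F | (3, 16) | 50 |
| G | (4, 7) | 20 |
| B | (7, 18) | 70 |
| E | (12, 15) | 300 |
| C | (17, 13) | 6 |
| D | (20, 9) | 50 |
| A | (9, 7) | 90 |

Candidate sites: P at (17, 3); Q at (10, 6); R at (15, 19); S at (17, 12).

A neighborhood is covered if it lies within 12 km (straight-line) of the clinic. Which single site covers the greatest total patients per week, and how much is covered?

S, covering 536

Coverage radius r = 12 km; a point is covered iff (Δx)²+(Δy)² ≤ 12² = 144.
  P (17, 3): covers {H, C, D, A} → 166
  Q (10, 6): covers {H, G, E, C, D, A} → 486
  R (15, 19): covers {H, B, E, C, D} → 446
  S (17, 12): covers {H, B, E, C, D, A} → 536
Maximum coverage at S: 536 patients per week.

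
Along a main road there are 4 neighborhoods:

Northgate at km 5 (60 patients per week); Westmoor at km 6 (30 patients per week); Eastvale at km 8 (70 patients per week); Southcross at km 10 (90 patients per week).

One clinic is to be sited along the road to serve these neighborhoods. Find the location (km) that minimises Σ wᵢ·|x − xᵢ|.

x = 8

For a sum of weighted absolute distances on a line, the optimum is the weighted median (not the mean). Total weight W = 250; half-weight = 125.
Sort by position and accumulate weight:
  km 5 (Northgate, w=60) → cum 60
  km 6 (Westmoor, w=30) → cum 90
  km 8 (Eastvale, w=70) → cum 160  ≥ 125 → median here
  km 10 (Southcross, w=90) → cum 250
Optimal location: km 8.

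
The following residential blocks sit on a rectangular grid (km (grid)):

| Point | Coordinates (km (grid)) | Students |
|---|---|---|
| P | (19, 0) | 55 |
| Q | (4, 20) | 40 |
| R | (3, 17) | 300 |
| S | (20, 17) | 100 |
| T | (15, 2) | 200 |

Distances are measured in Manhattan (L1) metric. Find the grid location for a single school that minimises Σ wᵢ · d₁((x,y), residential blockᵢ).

(15, 17)

Manhattan distance separates: Σwᵢ(|x−xᵢ|+|y−yᵢ|) = Σwᵢ|x−xᵢ| + Σwᵢ|y−yᵢ|, so x and y are optimised independently as 1-D weighted medians.
Total weight W = 695; half = 347.5.
x-coordinate, sorted with cumulative weight:
  x=3 (R, w=300) cum 300
  x=4 (Q, w=40) cum 340
  x=15 (T, w=200) cum 540  ← median
  x=19 (P, w=55) cum 595
  x=20 (S, w=100) cum 695
⇒ x* = 15
y-coordinate, sorted with cumulative weight:
  y=0 (P, w=55) cum 55
  y=2 (T, w=200) cum 255
  y=17 (R, w=300) cum 555  ← median
  y=17 (S, w=100) cum 655
  y=20 (Q, w=40) cum 695
⇒ y* = 17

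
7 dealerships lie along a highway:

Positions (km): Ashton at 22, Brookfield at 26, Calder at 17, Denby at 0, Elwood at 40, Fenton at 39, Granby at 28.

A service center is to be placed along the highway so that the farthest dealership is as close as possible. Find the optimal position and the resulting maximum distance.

The 1-center on a line is the midpoint of the two extreme points: leftmost at 0, rightmost at 40.
Optimal location = (0 + 40)/2 = 20; maximum distance = (40 − 0)/2 = 20.

location 20, max distance 20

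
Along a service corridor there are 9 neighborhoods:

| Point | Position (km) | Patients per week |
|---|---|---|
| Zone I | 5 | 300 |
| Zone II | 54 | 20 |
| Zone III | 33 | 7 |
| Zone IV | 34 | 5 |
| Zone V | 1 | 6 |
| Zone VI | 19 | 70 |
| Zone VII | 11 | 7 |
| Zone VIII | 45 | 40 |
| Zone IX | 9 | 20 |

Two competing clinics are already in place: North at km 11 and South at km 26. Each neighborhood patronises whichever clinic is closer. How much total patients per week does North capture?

The indifferent point is the midpoint (11+26)/2 = 18.5; neighborhoods left of it (closer to North at 11) go to North, those right go to South.
  Zone V at 1 (w=6) → North
  Zone I at 5 (w=300) → North
  Zone IX at 9 (w=20) → North
  Zone VII at 11 (w=7) → North
  Zone VI at 19 (w=70) → South
  Zone III at 33 (w=7) → South
  Zone IV at 34 (w=5) → South
  Zone VIII at 45 (w=40) → South
  Zone II at 54 (w=20) → South
North captures 333; South captures 142.

333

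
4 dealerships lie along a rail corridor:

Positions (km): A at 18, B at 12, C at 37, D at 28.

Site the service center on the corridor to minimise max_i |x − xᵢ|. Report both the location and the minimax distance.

The 1-center on a line is the midpoint of the two extreme points: leftmost at 12, rightmost at 37.
Optimal location = (12 + 37)/2 = 24.5; maximum distance = (37 − 12)/2 = 12.5.

location 24.5, max distance 12.5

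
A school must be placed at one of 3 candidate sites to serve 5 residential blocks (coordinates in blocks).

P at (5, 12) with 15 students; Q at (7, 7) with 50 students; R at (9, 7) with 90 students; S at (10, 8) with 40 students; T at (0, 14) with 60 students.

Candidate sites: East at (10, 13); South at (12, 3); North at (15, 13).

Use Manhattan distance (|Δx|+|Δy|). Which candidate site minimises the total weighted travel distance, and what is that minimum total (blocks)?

East, total 2030 blocks

Total weighted distance at each candidate:
  East (10, 13): total = 2030
  South (12, 3): total = 2980
  North (15, 13): total = 3305
Minimum is at East with total 2030 blocks.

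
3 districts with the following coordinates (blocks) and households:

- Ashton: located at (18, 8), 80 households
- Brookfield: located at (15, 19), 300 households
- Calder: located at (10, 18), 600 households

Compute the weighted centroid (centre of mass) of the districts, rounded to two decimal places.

The minimiser of Σwᵢ‖p−pᵢ‖² is the weighted centroid p* = (Σwᵢpᵢ)/(Σwᵢ).
Σwᵢ = 980.
Σwᵢxᵢ = 80·18 + 300·15 + 600·10 = 11940.
Σwᵢyᵢ = 80·8 + 300·19 + 600·18 = 17140.
x* = 11940/980 = 12.18, y* = 17140/980 = 17.49.

(12.18, 17.49)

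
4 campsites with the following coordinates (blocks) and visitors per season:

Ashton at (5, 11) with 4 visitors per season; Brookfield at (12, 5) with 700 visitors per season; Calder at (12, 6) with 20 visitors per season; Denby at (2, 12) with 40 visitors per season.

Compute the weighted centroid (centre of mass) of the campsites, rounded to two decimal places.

The minimiser of Σwᵢ‖p−pᵢ‖² is the weighted centroid p* = (Σwᵢpᵢ)/(Σwᵢ).
Σwᵢ = 764.
Σwᵢxᵢ = 4·5 + 700·12 + 20·12 + 40·2 = 8740.
Σwᵢyᵢ = 4·11 + 700·5 + 20·6 + 40·12 = 4144.
x* = 8740/764 = 11.44, y* = 4144/764 = 5.42.

(11.44, 5.42)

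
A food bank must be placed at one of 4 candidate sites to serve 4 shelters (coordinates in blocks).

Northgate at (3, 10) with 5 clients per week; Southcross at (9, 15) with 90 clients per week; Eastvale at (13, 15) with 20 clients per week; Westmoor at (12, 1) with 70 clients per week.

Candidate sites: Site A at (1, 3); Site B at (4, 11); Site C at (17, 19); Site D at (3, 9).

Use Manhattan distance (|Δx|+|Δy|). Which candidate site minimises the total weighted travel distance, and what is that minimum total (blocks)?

Total weighted distance at each candidate:
  Site A (1, 3): total = 3235
  Site B (4, 11): total = 2340
  Site C (17, 19): total = 2965
  Site D (3, 9): total = 2595
Minimum is at Site B with total 2340 blocks.

Site B, total 2340 blocks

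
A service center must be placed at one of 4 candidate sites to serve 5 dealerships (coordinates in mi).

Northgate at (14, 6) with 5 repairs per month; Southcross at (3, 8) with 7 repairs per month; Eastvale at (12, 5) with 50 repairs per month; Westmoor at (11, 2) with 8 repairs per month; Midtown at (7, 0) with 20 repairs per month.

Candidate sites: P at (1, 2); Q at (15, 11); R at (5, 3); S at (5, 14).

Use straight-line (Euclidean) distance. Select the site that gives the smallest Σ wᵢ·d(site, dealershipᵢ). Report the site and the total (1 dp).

Total weighted distance at each candidate:
  P (1, 2): total = 888.9
  Q (15, 11): total = 798.3
  R (5, 3): total = 569.9
  S (5, 14): total = 1064.7
Minimum is at R with total 569.9 mi.

R, total 569.9 mi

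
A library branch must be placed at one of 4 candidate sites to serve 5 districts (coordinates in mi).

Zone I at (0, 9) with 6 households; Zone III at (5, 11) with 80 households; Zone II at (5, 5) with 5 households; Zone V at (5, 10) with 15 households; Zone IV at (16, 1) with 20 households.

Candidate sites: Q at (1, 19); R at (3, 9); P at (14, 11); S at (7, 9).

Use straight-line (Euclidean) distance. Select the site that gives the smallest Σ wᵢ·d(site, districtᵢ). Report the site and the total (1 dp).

S, total 565.0 mi

Total weighted distance at each candidate:
  Q (1, 19): total = 1465.0
  R (3, 9): total = 605.5
  P (14, 11): total = 1198.7
  S (7, 9): total = 565.0
Minimum is at S with total 565.0 mi.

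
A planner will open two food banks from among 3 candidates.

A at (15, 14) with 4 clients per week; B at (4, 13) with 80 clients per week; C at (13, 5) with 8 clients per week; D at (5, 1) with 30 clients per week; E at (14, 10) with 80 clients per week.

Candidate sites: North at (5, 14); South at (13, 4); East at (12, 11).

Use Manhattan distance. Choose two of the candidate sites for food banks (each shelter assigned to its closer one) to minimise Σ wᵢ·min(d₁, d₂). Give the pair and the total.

Evaluate every pair (each demand assigned to the nearer of the two):
  {North, East}: total = 870
  {North, South}: total = 1098
  {South, East}: total = 1402
Best pair: {North, East} with total 870.

{North, East}, total 870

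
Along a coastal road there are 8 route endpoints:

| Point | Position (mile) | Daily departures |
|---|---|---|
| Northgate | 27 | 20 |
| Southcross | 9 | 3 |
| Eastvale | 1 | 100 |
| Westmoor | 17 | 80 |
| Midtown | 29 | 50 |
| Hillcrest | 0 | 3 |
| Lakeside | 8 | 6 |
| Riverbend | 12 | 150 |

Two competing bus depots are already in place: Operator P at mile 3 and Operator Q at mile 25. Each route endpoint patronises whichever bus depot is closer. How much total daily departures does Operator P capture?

The indifferent point is the midpoint (3+25)/2 = 14; route endpoints left of it (closer to Operator P at 3) go to Operator P, those right go to Operator Q.
  Hillcrest at 0 (w=3) → Operator P
  Eastvale at 1 (w=100) → Operator P
  Lakeside at 8 (w=6) → Operator P
  Southcross at 9 (w=3) → Operator P
  Riverbend at 12 (w=150) → Operator P
  Westmoor at 17 (w=80) → Operator Q
  Northgate at 27 (w=20) → Operator Q
  Midtown at 29 (w=50) → Operator Q
Operator P captures 262; Operator Q captures 150.

262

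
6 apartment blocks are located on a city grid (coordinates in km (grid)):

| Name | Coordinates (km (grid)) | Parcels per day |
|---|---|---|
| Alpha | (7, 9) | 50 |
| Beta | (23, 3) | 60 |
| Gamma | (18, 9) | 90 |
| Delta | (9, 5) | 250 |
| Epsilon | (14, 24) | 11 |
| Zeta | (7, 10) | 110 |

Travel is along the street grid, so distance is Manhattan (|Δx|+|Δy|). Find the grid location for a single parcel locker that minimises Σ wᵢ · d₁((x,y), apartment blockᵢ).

Manhattan distance separates: Σwᵢ(|x−xᵢ|+|y−yᵢ|) = Σwᵢ|x−xᵢ| + Σwᵢ|y−yᵢ|, so x and y are optimised independently as 1-D weighted medians.
Total weight W = 571; half = 285.5.
x-coordinate, sorted with cumulative weight:
  x=7 (Alpha, w=50) cum 50
  x=7 (Zeta, w=110) cum 160
  x=9 (Delta, w=250) cum 410  ← median
  x=14 (Epsilon, w=11) cum 421
  x=18 (Gamma, w=90) cum 511
  x=23 (Beta, w=60) cum 571
⇒ x* = 9
y-coordinate, sorted with cumulative weight:
  y=3 (Beta, w=60) cum 60
  y=5 (Delta, w=250) cum 310  ← median
  y=9 (Alpha, w=50) cum 360
  y=9 (Gamma, w=90) cum 450
  y=10 (Zeta, w=110) cum 560
  y=24 (Epsilon, w=11) cum 571
⇒ y* = 5

(9, 5)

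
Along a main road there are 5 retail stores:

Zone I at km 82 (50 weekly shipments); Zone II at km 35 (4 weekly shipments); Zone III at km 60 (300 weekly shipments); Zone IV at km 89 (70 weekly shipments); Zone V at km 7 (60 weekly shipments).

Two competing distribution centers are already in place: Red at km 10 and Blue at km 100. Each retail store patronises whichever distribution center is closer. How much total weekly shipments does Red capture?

64

The indifferent point is the midpoint (10+100)/2 = 55; retail stores left of it (closer to Red at 10) go to Red, those right go to Blue.
  Zone V at 7 (w=60) → Red
  Zone II at 35 (w=4) → Red
  Zone III at 60 (w=300) → Blue
  Zone I at 82 (w=50) → Blue
  Zone IV at 89 (w=70) → Blue
Red captures 64; Blue captures 420.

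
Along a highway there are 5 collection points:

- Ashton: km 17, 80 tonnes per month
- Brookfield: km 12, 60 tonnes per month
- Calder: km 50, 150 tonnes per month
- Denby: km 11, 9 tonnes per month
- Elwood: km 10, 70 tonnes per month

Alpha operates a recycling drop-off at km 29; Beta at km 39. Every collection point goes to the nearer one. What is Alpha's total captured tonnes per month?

219

The indifferent point is the midpoint (29+39)/2 = 34; collection points left of it (closer to Alpha at 29) go to Alpha, those right go to Beta.
  Elwood at 10 (w=70) → Alpha
  Denby at 11 (w=9) → Alpha
  Brookfield at 12 (w=60) → Alpha
  Ashton at 17 (w=80) → Alpha
  Calder at 50 (w=150) → Beta
Alpha captures 219; Beta captures 150.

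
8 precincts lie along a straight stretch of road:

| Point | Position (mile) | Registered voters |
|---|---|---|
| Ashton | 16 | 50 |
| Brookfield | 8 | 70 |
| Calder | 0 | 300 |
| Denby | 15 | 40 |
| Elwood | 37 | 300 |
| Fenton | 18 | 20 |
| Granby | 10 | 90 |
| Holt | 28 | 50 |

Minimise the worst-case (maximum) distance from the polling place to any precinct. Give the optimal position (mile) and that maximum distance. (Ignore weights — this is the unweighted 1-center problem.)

location 18.5, max distance 18.5

The 1-center on a line is the midpoint of the two extreme points: leftmost at 0, rightmost at 37.
Optimal location = (0 + 37)/2 = 18.5; maximum distance = (37 − 0)/2 = 18.5.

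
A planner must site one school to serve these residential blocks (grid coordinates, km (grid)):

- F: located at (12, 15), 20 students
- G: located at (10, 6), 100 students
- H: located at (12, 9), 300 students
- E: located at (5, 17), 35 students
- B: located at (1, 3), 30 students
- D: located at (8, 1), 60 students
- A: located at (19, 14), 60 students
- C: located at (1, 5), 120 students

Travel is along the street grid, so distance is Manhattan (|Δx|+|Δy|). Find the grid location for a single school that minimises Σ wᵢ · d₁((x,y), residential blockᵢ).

Manhattan distance separates: Σwᵢ(|x−xᵢ|+|y−yᵢ|) = Σwᵢ|x−xᵢ| + Σwᵢ|y−yᵢ|, so x and y are optimised independently as 1-D weighted medians.
Total weight W = 725; half = 362.5.
x-coordinate, sorted with cumulative weight:
  x=1 (B, w=30) cum 30
  x=1 (C, w=120) cum 150
  x=5 (E, w=35) cum 185
  x=8 (D, w=60) cum 245
  x=10 (G, w=100) cum 345
  x=12 (F, w=20) cum 365  ← median
  x=12 (H, w=300) cum 665
  x=19 (A, w=60) cum 725
⇒ x* = 12
y-coordinate, sorted with cumulative weight:
  y=1 (D, w=60) cum 60
  y=3 (B, w=30) cum 90
  y=5 (C, w=120) cum 210
  y=6 (G, w=100) cum 310
  y=9 (H, w=300) cum 610  ← median
  y=14 (A, w=60) cum 670
  y=15 (F, w=20) cum 690
  y=17 (E, w=35) cum 725
⇒ y* = 9

(12, 9)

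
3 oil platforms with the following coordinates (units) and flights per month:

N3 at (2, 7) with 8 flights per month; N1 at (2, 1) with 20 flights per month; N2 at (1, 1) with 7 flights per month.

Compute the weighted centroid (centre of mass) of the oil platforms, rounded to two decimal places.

(1.80, 2.37)

The minimiser of Σwᵢ‖p−pᵢ‖² is the weighted centroid p* = (Σwᵢpᵢ)/(Σwᵢ).
Σwᵢ = 35.
Σwᵢxᵢ = 8·2 + 20·2 + 7·1 = 63.
Σwᵢyᵢ = 8·7 + 20·1 + 7·1 = 83.
x* = 63/35 = 1.80, y* = 83/35 = 2.37.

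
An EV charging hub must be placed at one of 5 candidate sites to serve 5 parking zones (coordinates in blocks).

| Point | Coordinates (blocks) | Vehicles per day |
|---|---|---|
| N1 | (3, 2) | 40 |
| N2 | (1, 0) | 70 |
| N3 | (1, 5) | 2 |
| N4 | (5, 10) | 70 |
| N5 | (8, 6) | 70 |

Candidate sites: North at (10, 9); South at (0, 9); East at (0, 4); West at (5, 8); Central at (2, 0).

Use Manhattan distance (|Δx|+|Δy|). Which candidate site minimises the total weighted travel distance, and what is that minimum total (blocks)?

Total weighted distance at each candidate:
  North (10, 9): total = 2616
  South (0, 9): total = 2300
  East (0, 4): total = 2024
  West (5, 8): total = 1664
  Central (2, 0): total = 1952
Minimum is at West with total 1664 blocks.

West, total 1664 blocks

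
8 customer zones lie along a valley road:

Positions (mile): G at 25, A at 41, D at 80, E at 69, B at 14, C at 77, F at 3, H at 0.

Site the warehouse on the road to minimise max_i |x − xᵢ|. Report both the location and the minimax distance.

The 1-center on a line is the midpoint of the two extreme points: leftmost at 0, rightmost at 80.
Optimal location = (0 + 80)/2 = 40; maximum distance = (80 − 0)/2 = 40.

location 40, max distance 40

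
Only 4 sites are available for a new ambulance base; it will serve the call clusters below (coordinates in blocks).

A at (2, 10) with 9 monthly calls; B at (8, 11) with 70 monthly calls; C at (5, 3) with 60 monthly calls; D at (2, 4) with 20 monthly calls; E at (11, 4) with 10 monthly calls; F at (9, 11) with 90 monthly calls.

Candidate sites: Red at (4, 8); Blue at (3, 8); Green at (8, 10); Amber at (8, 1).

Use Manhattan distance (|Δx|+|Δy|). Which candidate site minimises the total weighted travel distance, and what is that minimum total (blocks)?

Green, total 1234 blocks

Total weighted distance at each candidate:
  Red (4, 8): total = 1836
  Blue (3, 8): total = 2037
  Green (8, 10): total = 1234
  Amber (8, 1): total = 2365
Minimum is at Green with total 1234 blocks.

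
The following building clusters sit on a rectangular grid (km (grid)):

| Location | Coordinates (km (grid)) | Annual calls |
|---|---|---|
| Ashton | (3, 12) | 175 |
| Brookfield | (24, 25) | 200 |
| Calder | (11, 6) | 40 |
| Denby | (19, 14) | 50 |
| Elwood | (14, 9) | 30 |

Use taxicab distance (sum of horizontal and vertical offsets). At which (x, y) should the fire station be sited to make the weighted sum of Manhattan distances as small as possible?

Manhattan distance separates: Σwᵢ(|x−xᵢ|+|y−yᵢ|) = Σwᵢ|x−xᵢ| + Σwᵢ|y−yᵢ|, so x and y are optimised independently as 1-D weighted medians.
Total weight W = 495; half = 247.5.
x-coordinate, sorted with cumulative weight:
  x=3 (Ashton, w=175) cum 175
  x=11 (Calder, w=40) cum 215
  x=14 (Elwood, w=30) cum 245
  x=19 (Denby, w=50) cum 295  ← median
  x=24 (Brookfield, w=200) cum 495
⇒ x* = 19
y-coordinate, sorted with cumulative weight:
  y=6 (Calder, w=40) cum 40
  y=9 (Elwood, w=30) cum 70
  y=12 (Ashton, w=175) cum 245
  y=14 (Denby, w=50) cum 295  ← median
  y=25 (Brookfield, w=200) cum 495
⇒ y* = 14

(19, 14)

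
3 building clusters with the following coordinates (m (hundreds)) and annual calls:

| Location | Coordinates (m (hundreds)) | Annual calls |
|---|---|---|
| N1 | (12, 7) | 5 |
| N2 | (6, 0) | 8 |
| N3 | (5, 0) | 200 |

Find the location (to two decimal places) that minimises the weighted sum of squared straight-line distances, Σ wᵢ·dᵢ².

(5.20, 0.16)

The minimiser of Σwᵢ‖p−pᵢ‖² is the weighted centroid p* = (Σwᵢpᵢ)/(Σwᵢ).
Σwᵢ = 213.
Σwᵢxᵢ = 5·12 + 8·6 + 200·5 = 1108.
Σwᵢyᵢ = 5·7 + 8·0 + 200·0 = 35.
x* = 1108/213 = 5.20, y* = 35/213 = 0.16.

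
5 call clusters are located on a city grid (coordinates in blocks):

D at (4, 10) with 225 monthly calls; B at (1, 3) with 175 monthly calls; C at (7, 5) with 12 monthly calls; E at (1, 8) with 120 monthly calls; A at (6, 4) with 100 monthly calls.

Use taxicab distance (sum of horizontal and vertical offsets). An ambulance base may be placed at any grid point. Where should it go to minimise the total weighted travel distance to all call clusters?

(4, 8)

Manhattan distance separates: Σwᵢ(|x−xᵢ|+|y−yᵢ|) = Σwᵢ|x−xᵢ| + Σwᵢ|y−yᵢ|, so x and y are optimised independently as 1-D weighted medians.
Total weight W = 632; half = 316.
x-coordinate, sorted with cumulative weight:
  x=1 (B, w=175) cum 175
  x=1 (E, w=120) cum 295
  x=4 (D, w=225) cum 520  ← median
  x=6 (A, w=100) cum 620
  x=7 (C, w=12) cum 632
⇒ x* = 4
y-coordinate, sorted with cumulative weight:
  y=3 (B, w=175) cum 175
  y=4 (A, w=100) cum 275
  y=5 (C, w=12) cum 287
  y=8 (E, w=120) cum 407  ← median
  y=10 (D, w=225) cum 632
⇒ y* = 8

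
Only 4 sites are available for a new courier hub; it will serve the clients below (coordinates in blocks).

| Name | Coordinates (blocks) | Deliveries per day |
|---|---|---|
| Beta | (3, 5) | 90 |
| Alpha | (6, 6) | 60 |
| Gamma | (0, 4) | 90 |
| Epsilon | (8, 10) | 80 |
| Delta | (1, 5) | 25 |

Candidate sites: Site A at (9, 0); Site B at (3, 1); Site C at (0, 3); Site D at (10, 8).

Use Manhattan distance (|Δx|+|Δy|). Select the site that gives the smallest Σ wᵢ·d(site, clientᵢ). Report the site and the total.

Site C, total 2355 blocks

Total weighted distance at each candidate:
  Site A (9, 0): total = 3905
  Site B (3, 1): total = 2650
  Site C (0, 3): total = 2355
  Site D (10, 8): total = 3140
Minimum is at Site C with total 2355 blocks.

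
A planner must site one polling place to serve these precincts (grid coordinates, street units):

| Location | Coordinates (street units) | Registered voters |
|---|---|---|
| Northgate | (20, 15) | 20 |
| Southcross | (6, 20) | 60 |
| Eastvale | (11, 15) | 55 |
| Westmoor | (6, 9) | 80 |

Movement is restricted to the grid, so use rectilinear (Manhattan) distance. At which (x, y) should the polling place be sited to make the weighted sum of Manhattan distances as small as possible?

Manhattan distance separates: Σwᵢ(|x−xᵢ|+|y−yᵢ|) = Σwᵢ|x−xᵢ| + Σwᵢ|y−yᵢ|, so x and y are optimised independently as 1-D weighted medians.
Total weight W = 215; half = 107.5.
x-coordinate, sorted with cumulative weight:
  x=6 (Southcross, w=60) cum 60
  x=6 (Westmoor, w=80) cum 140  ← median
  x=11 (Eastvale, w=55) cum 195
  x=20 (Northgate, w=20) cum 215
⇒ x* = 6
y-coordinate, sorted with cumulative weight:
  y=9 (Westmoor, w=80) cum 80
  y=15 (Northgate, w=20) cum 100
  y=15 (Eastvale, w=55) cum 155  ← median
  y=20 (Southcross, w=60) cum 215
⇒ y* = 15

(6, 15)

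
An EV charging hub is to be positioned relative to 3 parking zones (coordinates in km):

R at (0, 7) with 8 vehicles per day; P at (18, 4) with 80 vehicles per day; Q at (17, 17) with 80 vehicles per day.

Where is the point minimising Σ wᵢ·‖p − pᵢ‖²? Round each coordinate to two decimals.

(16.67, 10.33)

The minimiser of Σwᵢ‖p−pᵢ‖² is the weighted centroid p* = (Σwᵢpᵢ)/(Σwᵢ).
Σwᵢ = 168.
Σwᵢxᵢ = 8·0 + 80·18 + 80·17 = 2800.
Σwᵢyᵢ = 8·7 + 80·4 + 80·17 = 1736.
x* = 2800/168 = 16.67, y* = 1736/168 = 10.33.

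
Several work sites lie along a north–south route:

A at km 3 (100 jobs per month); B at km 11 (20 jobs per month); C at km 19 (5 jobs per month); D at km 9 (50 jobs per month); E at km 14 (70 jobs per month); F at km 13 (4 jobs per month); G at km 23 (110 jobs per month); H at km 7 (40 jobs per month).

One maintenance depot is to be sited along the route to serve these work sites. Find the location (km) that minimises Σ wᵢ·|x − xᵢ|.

x = 11

For a sum of weighted absolute distances on a line, the optimum is the weighted median (not the mean). Total weight W = 399; half-weight = 199.5.
Sort by position and accumulate weight:
  km 3 (A, w=100) → cum 100
  km 7 (H, w=40) → cum 140
  km 9 (D, w=50) → cum 190
  km 11 (B, w=20) → cum 210  ≥ 199.5 → median here
  km 13 (F, w=4) → cum 214
  km 14 (E, w=70) → cum 284
  km 19 (C, w=5) → cum 289
  km 23 (G, w=110) → cum 399
Optimal location: km 11.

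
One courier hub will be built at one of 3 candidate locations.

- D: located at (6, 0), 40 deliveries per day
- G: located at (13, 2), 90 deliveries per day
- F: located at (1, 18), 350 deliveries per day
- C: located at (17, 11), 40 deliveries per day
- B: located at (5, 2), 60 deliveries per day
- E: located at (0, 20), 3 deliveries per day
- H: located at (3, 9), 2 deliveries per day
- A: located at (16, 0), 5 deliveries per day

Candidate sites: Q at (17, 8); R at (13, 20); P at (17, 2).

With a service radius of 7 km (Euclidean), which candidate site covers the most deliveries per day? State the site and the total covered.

P, covering 95

Coverage radius r = 7 km; a point is covered iff (Δx)²+(Δy)² ≤ 7² = 49.
  Q (17, 8): covers {C} → 40
  R (13, 20): covers {none} → 0
  P (17, 2): covers {G, A} → 95
Maximum coverage at P: 95 deliveries per day.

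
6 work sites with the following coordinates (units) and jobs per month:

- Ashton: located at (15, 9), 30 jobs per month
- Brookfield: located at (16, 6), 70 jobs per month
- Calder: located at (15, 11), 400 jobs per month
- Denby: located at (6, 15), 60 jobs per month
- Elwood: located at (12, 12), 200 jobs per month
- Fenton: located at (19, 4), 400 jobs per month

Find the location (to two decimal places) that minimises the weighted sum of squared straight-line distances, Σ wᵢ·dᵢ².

(15.46, 8.61)

The minimiser of Σwᵢ‖p−pᵢ‖² is the weighted centroid p* = (Σwᵢpᵢ)/(Σwᵢ).
Σwᵢ = 1160.
Σwᵢxᵢ = 30·15 + 70·16 + 400·15 + 60·6 + 200·12 + 400·19 = 17930.
Σwᵢyᵢ = 30·9 + 70·6 + 400·11 + 60·15 + 200·12 + 400·4 = 9990.
x* = 17930/1160 = 15.46, y* = 9990/1160 = 8.61.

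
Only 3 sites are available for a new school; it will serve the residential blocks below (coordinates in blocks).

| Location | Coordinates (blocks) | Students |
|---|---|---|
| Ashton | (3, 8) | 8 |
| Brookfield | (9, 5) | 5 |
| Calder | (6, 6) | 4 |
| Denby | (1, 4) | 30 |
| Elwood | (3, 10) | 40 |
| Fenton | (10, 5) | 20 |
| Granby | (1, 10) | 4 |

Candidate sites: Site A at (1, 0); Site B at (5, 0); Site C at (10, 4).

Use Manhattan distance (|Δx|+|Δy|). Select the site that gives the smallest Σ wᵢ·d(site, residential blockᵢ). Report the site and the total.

Site C, total 992 blocks

Total weighted distance at each candidate:
  Site A (1, 0): total = 1109
  Site B (5, 0): total = 1129
  Site C (10, 4): total = 992
Minimum is at Site C with total 992 blocks.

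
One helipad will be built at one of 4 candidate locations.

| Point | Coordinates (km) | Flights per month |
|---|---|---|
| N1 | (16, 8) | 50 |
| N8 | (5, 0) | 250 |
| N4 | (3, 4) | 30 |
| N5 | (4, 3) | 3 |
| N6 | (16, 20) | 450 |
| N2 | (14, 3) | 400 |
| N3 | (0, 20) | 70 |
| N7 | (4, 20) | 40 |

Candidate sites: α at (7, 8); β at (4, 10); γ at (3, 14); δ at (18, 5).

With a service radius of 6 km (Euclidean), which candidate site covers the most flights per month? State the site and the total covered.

δ, covering 450

Coverage radius r = 6 km; a point is covered iff (Δx)²+(Δy)² ≤ 6² = 36.
  α (7, 8): covers {N4, N5} → 33
  β (4, 10): covers {none} → 0
  γ (3, 14): covers {none} → 0
  δ (18, 5): covers {N1, N2} → 450
Maximum coverage at δ: 450 flights per month.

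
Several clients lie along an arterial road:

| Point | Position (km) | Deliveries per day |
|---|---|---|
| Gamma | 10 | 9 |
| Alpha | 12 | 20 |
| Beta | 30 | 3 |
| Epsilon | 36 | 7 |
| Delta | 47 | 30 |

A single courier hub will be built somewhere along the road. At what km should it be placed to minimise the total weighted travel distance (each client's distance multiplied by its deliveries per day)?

x = 36

For a sum of weighted absolute distances on a line, the optimum is the weighted median (not the mean). Total weight W = 69; half-weight = 34.5.
Sort by position and accumulate weight:
  km 10 (Gamma, w=9) → cum 9
  km 12 (Alpha, w=20) → cum 29
  km 30 (Beta, w=3) → cum 32
  km 36 (Epsilon, w=7) → cum 39  ≥ 34.5 → median here
  km 47 (Delta, w=30) → cum 69
Optimal location: km 36.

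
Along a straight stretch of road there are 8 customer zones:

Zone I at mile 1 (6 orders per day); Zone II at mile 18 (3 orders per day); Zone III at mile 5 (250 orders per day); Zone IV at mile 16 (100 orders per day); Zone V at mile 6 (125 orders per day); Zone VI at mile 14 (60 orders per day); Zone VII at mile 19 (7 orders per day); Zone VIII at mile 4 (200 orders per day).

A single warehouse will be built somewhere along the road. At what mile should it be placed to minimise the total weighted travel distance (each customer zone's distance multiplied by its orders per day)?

For a sum of weighted absolute distances on a line, the optimum is the weighted median (not the mean). Total weight W = 751; half-weight = 375.5.
Sort by position and accumulate weight:
  mile 1 (Zone I, w=6) → cum 6
  mile 4 (Zone VIII, w=200) → cum 206
  mile 5 (Zone III, w=250) → cum 456  ≥ 375.5 → median here
  mile 6 (Zone V, w=125) → cum 581
  mile 14 (Zone VI, w=60) → cum 641
  mile 16 (Zone IV, w=100) → cum 741
  mile 18 (Zone II, w=3) → cum 744
  mile 19 (Zone VII, w=7) → cum 751
Optimal location: mile 5.

x = 5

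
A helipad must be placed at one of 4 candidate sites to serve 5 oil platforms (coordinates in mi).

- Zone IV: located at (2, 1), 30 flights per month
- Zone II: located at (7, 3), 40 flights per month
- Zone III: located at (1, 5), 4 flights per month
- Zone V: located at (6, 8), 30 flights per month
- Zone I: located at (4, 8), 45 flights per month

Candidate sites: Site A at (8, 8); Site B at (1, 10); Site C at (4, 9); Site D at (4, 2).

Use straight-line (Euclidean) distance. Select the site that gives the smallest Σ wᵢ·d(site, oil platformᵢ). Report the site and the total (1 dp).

Total weighted distance at each candidate:
  Site A (8, 8): total = 751.0
  Site B (1, 10): total = 984.2
  Site C (4, 9): total = 647.8
  Site D (4, 2): total = 670.3
Minimum is at Site C with total 647.8 mi.

Site C, total 647.8 mi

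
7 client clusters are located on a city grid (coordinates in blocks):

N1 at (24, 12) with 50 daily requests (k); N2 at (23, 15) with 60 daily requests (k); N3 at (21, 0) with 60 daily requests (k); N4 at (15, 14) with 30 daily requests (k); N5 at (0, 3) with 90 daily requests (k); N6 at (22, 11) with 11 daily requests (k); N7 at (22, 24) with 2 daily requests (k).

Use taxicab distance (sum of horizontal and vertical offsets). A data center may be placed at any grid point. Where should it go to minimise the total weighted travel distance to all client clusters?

Manhattan distance separates: Σwᵢ(|x−xᵢ|+|y−yᵢ|) = Σwᵢ|x−xᵢ| + Σwᵢ|y−yᵢ|, so x and y are optimised independently as 1-D weighted medians.
Total weight W = 303; half = 151.5.
x-coordinate, sorted with cumulative weight:
  x=0 (N5, w=90) cum 90
  x=15 (N4, w=30) cum 120
  x=21 (N3, w=60) cum 180  ← median
  x=22 (N6, w=11) cum 191
  x=22 (N7, w=2) cum 193
  x=23 (N2, w=60) cum 253
  x=24 (N1, w=50) cum 303
⇒ x* = 21
y-coordinate, sorted with cumulative weight:
  y=0 (N3, w=60) cum 60
  y=3 (N5, w=90) cum 150
  y=11 (N6, w=11) cum 161  ← median
  y=12 (N1, w=50) cum 211
  y=14 (N4, w=30) cum 241
  y=15 (N2, w=60) cum 301
  y=24 (N7, w=2) cum 303
⇒ y* = 11

(21, 11)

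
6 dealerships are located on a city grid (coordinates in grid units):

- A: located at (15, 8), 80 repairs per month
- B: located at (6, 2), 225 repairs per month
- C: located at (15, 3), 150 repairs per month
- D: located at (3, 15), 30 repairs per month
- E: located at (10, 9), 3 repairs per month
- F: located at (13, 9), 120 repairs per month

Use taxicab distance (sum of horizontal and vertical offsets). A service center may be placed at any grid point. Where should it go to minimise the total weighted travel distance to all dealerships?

(13, 3)

Manhattan distance separates: Σwᵢ(|x−xᵢ|+|y−yᵢ|) = Σwᵢ|x−xᵢ| + Σwᵢ|y−yᵢ|, so x and y are optimised independently as 1-D weighted medians.
Total weight W = 608; half = 304.
x-coordinate, sorted with cumulative weight:
  x=3 (D, w=30) cum 30
  x=6 (B, w=225) cum 255
  x=10 (E, w=3) cum 258
  x=13 (F, w=120) cum 378  ← median
  x=15 (A, w=80) cum 458
  x=15 (C, w=150) cum 608
⇒ x* = 13
y-coordinate, sorted with cumulative weight:
  y=2 (B, w=225) cum 225
  y=3 (C, w=150) cum 375  ← median
  y=8 (A, w=80) cum 455
  y=9 (E, w=3) cum 458
  y=9 (F, w=120) cum 578
  y=15 (D, w=30) cum 608
⇒ y* = 3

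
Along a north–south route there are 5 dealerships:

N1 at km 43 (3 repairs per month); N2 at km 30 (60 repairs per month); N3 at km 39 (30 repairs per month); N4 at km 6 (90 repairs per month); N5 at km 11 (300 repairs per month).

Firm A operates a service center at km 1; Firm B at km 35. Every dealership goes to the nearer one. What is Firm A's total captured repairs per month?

The indifferent point is the midpoint (1+35)/2 = 18; dealerships left of it (closer to Firm A at 1) go to Firm A, those right go to Firm B.
  N4 at 6 (w=90) → Firm A
  N5 at 11 (w=300) → Firm A
  N2 at 30 (w=60) → Firm B
  N3 at 39 (w=30) → Firm B
  N1 at 43 (w=3) → Firm B
Firm A captures 390; Firm B captures 93.

390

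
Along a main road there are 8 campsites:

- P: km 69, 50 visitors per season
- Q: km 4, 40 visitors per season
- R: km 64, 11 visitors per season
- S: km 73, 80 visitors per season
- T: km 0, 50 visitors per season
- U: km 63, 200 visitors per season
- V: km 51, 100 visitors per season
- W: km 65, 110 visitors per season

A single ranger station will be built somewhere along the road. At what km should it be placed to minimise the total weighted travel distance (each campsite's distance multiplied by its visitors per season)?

For a sum of weighted absolute distances on a line, the optimum is the weighted median (not the mean). Total weight W = 641; half-weight = 320.5.
Sort by position and accumulate weight:
  km 0 (T, w=50) → cum 50
  km 4 (Q, w=40) → cum 90
  km 51 (V, w=100) → cum 190
  km 63 (U, w=200) → cum 390  ≥ 320.5 → median here
  km 64 (R, w=11) → cum 401
  km 65 (W, w=110) → cum 511
  km 69 (P, w=50) → cum 561
  km 73 (S, w=80) → cum 641
Optimal location: km 63.

x = 63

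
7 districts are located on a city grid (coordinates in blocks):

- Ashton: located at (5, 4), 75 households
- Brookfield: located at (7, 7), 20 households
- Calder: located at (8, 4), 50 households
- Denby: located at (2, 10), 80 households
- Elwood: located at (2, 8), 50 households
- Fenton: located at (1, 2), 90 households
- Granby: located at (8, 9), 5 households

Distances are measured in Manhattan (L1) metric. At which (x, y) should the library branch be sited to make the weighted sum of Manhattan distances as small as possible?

(2, 4)

Manhattan distance separates: Σwᵢ(|x−xᵢ|+|y−yᵢ|) = Σwᵢ|x−xᵢ| + Σwᵢ|y−yᵢ|, so x and y are optimised independently as 1-D weighted medians.
Total weight W = 370; half = 185.
x-coordinate, sorted with cumulative weight:
  x=1 (Fenton, w=90) cum 90
  x=2 (Denby, w=80) cum 170
  x=2 (Elwood, w=50) cum 220  ← median
  x=5 (Ashton, w=75) cum 295
  x=7 (Brookfield, w=20) cum 315
  x=8 (Calder, w=50) cum 365
  x=8 (Granby, w=5) cum 370
⇒ x* = 2
y-coordinate, sorted with cumulative weight:
  y=2 (Fenton, w=90) cum 90
  y=4 (Ashton, w=75) cum 165
  y=4 (Calder, w=50) cum 215  ← median
  y=7 (Brookfield, w=20) cum 235
  y=8 (Elwood, w=50) cum 285
  y=9 (Granby, w=5) cum 290
  y=10 (Denby, w=80) cum 370
⇒ y* = 4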